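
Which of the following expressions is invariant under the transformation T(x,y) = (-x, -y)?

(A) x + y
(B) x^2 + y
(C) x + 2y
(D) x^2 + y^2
D

An expression E(x,y) is invariant under T if E(T(x,y)) = E(x,y). Here T(x,y) = (-x, -y).
Substitute the transformed coordinates into each option and compare with the original:
(A) x + y  ->  (-x) + (-y) = -x - y   [differs from x + y: not invariant]
(B) x^2 + y  ->  (-x)^2 + (-y) = x^2 - y   [differs from x^2 + y: not invariant]
(C) x + 2y  ->  (-x) + 2(-y) = -x - 2y   [differs from x + 2y: not invariant]
(D) x^2 + y^2  ->  (-x)^2 + (-y)^2 = x^2 + y^2   [equals x^2 + y^2: invariant]

Only option (D), x^2 + y^2, is unchanged by the transformation.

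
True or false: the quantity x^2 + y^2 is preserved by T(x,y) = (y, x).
True

Substitute T(x,y) = (y, x) into the expression and compare with the original.

Original: x^2 + y^2
After applying T: (y)^2 + (x)^2 = x^2 + y^2

This is identical to the original x^2 + y^2, so the expression is invariant.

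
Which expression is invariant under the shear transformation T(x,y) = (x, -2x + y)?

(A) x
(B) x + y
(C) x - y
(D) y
A

Under the shear T(x,y) = (x, -2x + y):
Substitute the transformed coordinates into each option and compare with the original:
(A) x  ->  (x) = x   [equals x: invariant]
(B) x + y  ->  (x) + (-2x + y) = -x + y   [differs from x + y: not invariant]
(C) x - y  ->  (x) - (-2x + y) = 3x - y   [differs from x - y: not invariant]
(D) y  ->  (-2x + y) = -2x + y   [differs from y: not invariant]

Only option (A), x, is unchanged by the transformation.
A vertical shear moves points parallel to the y-axis, so the x-coordinate (and any function of x alone) is unchanged.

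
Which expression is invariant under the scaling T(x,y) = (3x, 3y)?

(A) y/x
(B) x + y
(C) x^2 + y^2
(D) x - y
A

Under the uniform scaling T(x,y) = (3x, 3y):
Substitute the transformed coordinates into each option and compare with the original:
(A) y/x  ->  (3y)/(3x) = y/x   [equals y/x: invariant]
(B) x + y  ->  (3x) + (3y) = 3x + 3y   [differs from x + y: not invariant]
(C) x^2 + y^2  ->  (3x)^2 + (3y)^2 = 9x^2 + 9y^2   [differs from x^2 + y^2: not invariant]
(D) x - y  ->  (3x) - (3y) = 3x - 3y   [differs from x - y: not invariant]

Only option (A), y/x, is unchanged by the transformation.
The common factor 3 cancels in a ratio of coordinates, while sums, products and sums of squares pick up factors of 3 or 9.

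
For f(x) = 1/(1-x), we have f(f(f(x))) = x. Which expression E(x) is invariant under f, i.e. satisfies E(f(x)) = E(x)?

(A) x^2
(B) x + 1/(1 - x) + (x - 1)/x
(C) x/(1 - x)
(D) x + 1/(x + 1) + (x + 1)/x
B

Replace x by f(x) = 1/(1 - x) in each option and simplify. As a quick numerical cross-check, also compare E(5) with E(f(5)) = E(-1/4).

(A) x^2  ->  (1/(1 - x))^2 = (x - 1)^(-2); check: E(5) = 25 but E(-1/4) = 1/16.   [not invariant]
(B) x + 1/(1 - x) + (x - 1)/x  ->  (1/(1 - x)) + 1/(1 - (1/(1 - x))) + ((1/(1 - x)) - 1)/(1/(1 - x)), which simplifies back to x + 1/(1 - x) + (x - 1)/x; check: E(5) = 111/20, E(-1/4) = 111/20.   [invariant]
(C) x/(1 - x)  ->  (1/(1 - x))/(1 - (1/(1 - x))) = -1/x; check: E(5) = -5/4 but E(-1/4) = -1/5.   [not invariant]
(D) x + 1/(x + 1) + (x + 1)/x  ->  (1/(1 - x)) + 1/((1/(1 - x)) + 1) + ((1/(1 - x)) + 1)/(1/(1 - x)) = (-x^3 + 6x^2 - 11x + 7)/(x^2 - 3x + 2); check: E(5) = 191/30 but E(-1/4) = -23/12.   [not invariant]

Only (B) is unchanged. Indeed f(f(x)) = 1/(1 - 1/(1-x)) = (1-x)/(-x) = (x-1)/x, so E(x) = x + f(x) + f(f(x)) is the sum over the whole 3-cycle; applying f just permutes the three terms cyclically (x -> f(x) -> f(f(x)) -> x), leaving the sum unchanged.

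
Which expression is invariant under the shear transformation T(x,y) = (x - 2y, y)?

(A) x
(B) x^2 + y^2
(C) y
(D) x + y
C

Under the shear T(x,y) = (x - 2y, y):
Substitute the transformed coordinates into each option and compare with the original:
(A) x  ->  (x - 2y) = x - 2y   [differs from x: not invariant]
(B) x^2 + y^2  ->  (x - 2y)^2 + (y)^2 = x^2 - 4xy + 5y^2   [differs from x^2 + y^2: not invariant]
(C) y  ->  (y) = y   [equals y: invariant]
(D) x + y  ->  (x - 2y) + (y) = x - y   [differs from x + y: not invariant]

Only option (C), y, is unchanged by the transformation.
A horizontal shear moves points parallel to the x-axis, so the y-coordinate (and any function of y alone) is unchanged.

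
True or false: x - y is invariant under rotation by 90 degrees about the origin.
False

Applying rotation by 90 degrees: x' = x*cos(90 degrees) - y*sin(90 degrees) = -y, y' = x*sin(90 degrees) + y*cos(90 degrees) = x

Substituting into x - y:
(-y) - (x)
= -x - y

This differs from the original expression x - y, so it is NOT invariant.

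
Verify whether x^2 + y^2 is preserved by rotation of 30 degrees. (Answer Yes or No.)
Yes

Applying rotation by 30 degrees: x' = x*cos(30 degrees) - y*sin(30 degrees) = sqrt(3)x/2 - y/2, y' = x*sin(30 degrees) + y*cos(30 degrees) = x/2 + sqrt(3)y/2

Substituting into x^2 + y^2:
(sqrt(3)x/2 - y/2)^2 + (x/2 + sqrt(3)y/2)^2
= x^2 + y^2

This equals the original expression x^2 + y^2, so it IS invariant.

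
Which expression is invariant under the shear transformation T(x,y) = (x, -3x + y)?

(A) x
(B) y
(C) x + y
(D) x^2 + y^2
A

Under the shear T(x,y) = (x, -3x + y):
Substitute the transformed coordinates into each option and compare with the original:
(A) x  ->  (x) = x   [equals x: invariant]
(B) y  ->  (-3x + y) = -3x + y   [differs from y: not invariant]
(C) x + y  ->  (x) + (-3x + y) = -2x + y   [differs from x + y: not invariant]
(D) x^2 + y^2  ->  (x)^2 + (-3x + y)^2 = 10x^2 - 6xy + y^2   [differs from x^2 + y^2: not invariant]

Only option (A), x, is unchanged by the transformation.
A vertical shear moves points parallel to the y-axis, so the x-coordinate (and any function of x alone) is unchanged.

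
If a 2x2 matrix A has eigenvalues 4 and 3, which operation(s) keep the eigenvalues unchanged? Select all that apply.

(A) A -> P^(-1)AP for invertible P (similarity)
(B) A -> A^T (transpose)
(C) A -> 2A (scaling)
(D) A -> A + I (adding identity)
A and B

Eigenvalues are preserved by:
1. Similarity transformations: A -> P^(-1)AP (same characteristic polynomial)
2. Transpose: A^T has the same eigenvalues as A

Eigenvalues are NOT preserved by:
- Adding identity: eigenvalues become 4+1, 3+1
- Scaling: eigenvalues become 8, 6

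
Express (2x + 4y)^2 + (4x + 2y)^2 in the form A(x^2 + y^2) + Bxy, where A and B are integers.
20(x^2 + y^2) + 32xy

Expanding: (2x + 4y)^2 = 4x^2 + 16xy + 16y^2
(4x + 2y)^2 = 16x^2 + 16xy + 4y^2
Sum = (4+16)(x^2+y^2) + 32xy = 20(x^2 + y^2) + 32xy
This is symmetric in x and y.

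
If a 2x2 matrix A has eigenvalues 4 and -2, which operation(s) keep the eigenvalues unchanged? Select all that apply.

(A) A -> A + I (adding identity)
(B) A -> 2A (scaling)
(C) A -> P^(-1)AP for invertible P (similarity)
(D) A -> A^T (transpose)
C and D

Eigenvalues are preserved by:
1. Similarity transformations: A -> P^(-1)AP (same characteristic polynomial)
2. Transpose: A^T has the same eigenvalues as A

Eigenvalues are NOT preserved by:
- Adding identity: eigenvalues become 4+1, -2+1
- Scaling: eigenvalues become 8, -4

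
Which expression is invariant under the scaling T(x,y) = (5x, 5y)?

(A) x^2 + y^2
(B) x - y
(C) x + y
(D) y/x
D

Under the uniform scaling T(x,y) = (5x, 5y):
Substitute the transformed coordinates into each option and compare with the original:
(A) x^2 + y^2  ->  (5x)^2 + (5y)^2 = 25x^2 + 25y^2   [differs from x^2 + y^2: not invariant]
(B) x - y  ->  (5x) - (5y) = 5x - 5y   [differs from x - y: not invariant]
(C) x + y  ->  (5x) + (5y) = 5x + 5y   [differs from x + y: not invariant]
(D) y/x  ->  (5y)/(5x) = y/x   [equals y/x: invariant]

Only option (D), y/x, is unchanged by the transformation.
The common factor 5 cancels in a ratio of coordinates, while sums, products and sums of squares pick up factors of 5 or 25.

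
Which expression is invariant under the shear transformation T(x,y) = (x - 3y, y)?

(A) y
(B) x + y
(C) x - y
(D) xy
A

Under the shear T(x,y) = (x - 3y, y):
Substitute the transformed coordinates into each option and compare with the original:
(A) y  ->  (y) = y   [equals y: invariant]
(B) x + y  ->  (x - 3y) + (y) = x - 2y   [differs from x + y: not invariant]
(C) x - y  ->  (x - 3y) - (y) = x - 4y   [differs from x - y: not invariant]
(D) xy  ->  (x - 3y)(y) = xy - 3y^2   [differs from xy: not invariant]

Only option (A), y, is unchanged by the transformation.
A horizontal shear moves points parallel to the x-axis, so the y-coordinate (and any function of y alone) is unchanged.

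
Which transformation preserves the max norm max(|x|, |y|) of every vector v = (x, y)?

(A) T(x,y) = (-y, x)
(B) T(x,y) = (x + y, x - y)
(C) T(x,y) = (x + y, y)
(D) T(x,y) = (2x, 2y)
A

A transformation preserves a norm if ||T(v)|| = ||v|| for every v; a single vector where the norm changes rules an option out.

(A) T(x,y) = (-y, x): preserves the norm -- it only permutes the coordinates and/or flips signs, which leaves max(|x|, |y|) unchanged.
(B) T(x,y) = (x + y, x - y): v = (1, 1) has norm max(|1|, |1|) = 1, but T(v) = (2, 0) has norm 2 -- not preserved.
(C) T(x,y) = (x + y, y): v = (1, 1) has norm max(|1|, |1|) = 1, but T(v) = (2, 1) has norm 2 -- not preserved.
(D) T(x,y) = (2x, 2y): v = (1, 0) has norm max(|1|, |0|) = 1, but T(v) = (2, 0) has norm 2 -- not preserved.

Therefore the answer is (A).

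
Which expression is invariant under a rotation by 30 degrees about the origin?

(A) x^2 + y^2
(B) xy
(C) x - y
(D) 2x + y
A

A rotation by 30 degrees sends (x, y) to (sqrt(3)x/2 - y/2, x/2 + sqrt(3)y/2).
Substitute the transformed coordinates into each option and compare with the original:
(A) x^2 + y^2  ->  (sqrt(3)x/2 - y/2)^2 + (x/2 + sqrt(3)y/2)^2 = x^2 + y^2   [equals x^2 + y^2: invariant]
(B) xy  ->  (sqrt(3)x/2 - y/2)(x/2 + sqrt(3)y/2) = sqrt(3)x^2/4 + xy/2 - sqrt(3)y^2/4   [differs from xy: not invariant]
(C) x - y  ->  (sqrt(3)x/2 - y/2) - (x/2 + sqrt(3)y/2) = -x/2 + sqrt(3)x/2 - sqrt(3)y/2 - y/2   [differs from x - y: not invariant]
(D) 2x + y  ->  2(sqrt(3)x/2 - y/2) + (x/2 + sqrt(3)y/2) = x/2 + sqrt(3)x - y + sqrt(3)y/2   [differs from 2x + y: not invariant]

Only option (A), x^2 + y^2, is unchanged by the transformation.
Geometrically, x^2 + y^2 is the squared distance from the origin, which every rotation about the origin preserves.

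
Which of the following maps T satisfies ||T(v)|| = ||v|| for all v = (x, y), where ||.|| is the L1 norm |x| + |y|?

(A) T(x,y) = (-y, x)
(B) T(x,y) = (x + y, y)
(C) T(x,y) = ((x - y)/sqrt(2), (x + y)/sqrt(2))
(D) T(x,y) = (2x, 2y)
A

A transformation preserves a norm if ||T(v)|| = ||v|| for every v; a single vector where the norm changes rules an option out.

(A) T(x,y) = (-y, x): preserves the norm -- it only permutes the coordinates and/or flips signs, which leaves |x| + |y| unchanged.
(B) T(x,y) = (x + y, y): v = (0, 1) has norm |0| + |1| = 1, but T(v) = (1, 1) has norm 2 -- not preserved.
(C) T(x,y) = ((x - y)/sqrt(2), (x + y)/sqrt(2)): v = (1, 0) has norm |1| + |0| = 1, but T(v) = (sqrt(2)/2, sqrt(2)/2) has norm sqrt(2) -- not preserved.
(D) T(x,y) = (2x, 2y): v = (1, 0) has norm |1| + |0| = 1, but T(v) = (2, 0) has norm 2 -- not preserved.

Therefore the answer is (A).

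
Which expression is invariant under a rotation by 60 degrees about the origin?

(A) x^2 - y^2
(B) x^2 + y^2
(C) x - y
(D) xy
B

A rotation by 60 degrees sends (x, y) to (x/2 - sqrt(3)y/2, sqrt(3)x/2 + y/2).
Substitute the transformed coordinates into each option and compare with the original:
(A) x^2 - y^2  ->  (x/2 - sqrt(3)y/2)^2 - (sqrt(3)x/2 + y/2)^2 = -x^2/2 - sqrt(3)xy + y^2/2   [differs from x^2 - y^2: not invariant]
(B) x^2 + y^2  ->  (x/2 - sqrt(3)y/2)^2 + (sqrt(3)x/2 + y/2)^2 = x^2 + y^2   [equals x^2 + y^2: invariant]
(C) x - y  ->  (x/2 - sqrt(3)y/2) - (sqrt(3)x/2 + y/2) = -sqrt(3)x/2 + x/2 - sqrt(3)y/2 - y/2   [differs from x - y: not invariant]
(D) xy  ->  (x/2 - sqrt(3)y/2)(sqrt(3)x/2 + y/2) = sqrt(3)x^2/4 - xy/2 - sqrt(3)y^2/4   [differs from xy: not invariant]

Only option (B), x^2 + y^2, is unchanged by the transformation.
Geometrically, x^2 + y^2 is the squared distance from the origin, which every rotation about the origin preserves.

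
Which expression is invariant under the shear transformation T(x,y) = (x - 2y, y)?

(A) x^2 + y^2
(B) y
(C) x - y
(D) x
B

Under the shear T(x,y) = (x - 2y, y):
Substitute the transformed coordinates into each option and compare with the original:
(A) x^2 + y^2  ->  (x - 2y)^2 + (y)^2 = x^2 - 4xy + 5y^2   [differs from x^2 + y^2: not invariant]
(B) y  ->  (y) = y   [equals y: invariant]
(C) x - y  ->  (x - 2y) - (y) = x - 3y   [differs from x - y: not invariant]
(D) x  ->  (x - 2y) = x - 2y   [differs from x: not invariant]

Only option (B), y, is unchanged by the transformation.
A horizontal shear moves points parallel to the x-axis, so the y-coordinate (and any function of y alone) is unchanged.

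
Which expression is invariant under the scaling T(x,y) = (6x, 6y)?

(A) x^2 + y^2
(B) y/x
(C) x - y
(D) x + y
B

Under the uniform scaling T(x,y) = (6x, 6y):
Substitute the transformed coordinates into each option and compare with the original:
(A) x^2 + y^2  ->  (6x)^2 + (6y)^2 = 36x^2 + 36y^2   [differs from x^2 + y^2: not invariant]
(B) y/x  ->  (6y)/(6x) = y/x   [equals y/x: invariant]
(C) x - y  ->  (6x) - (6y) = 6x - 6y   [differs from x - y: not invariant]
(D) x + y  ->  (6x) + (6y) = 6x + 6y   [differs from x + y: not invariant]

Only option (B), y/x, is unchanged by the transformation.
The common factor 6 cancels in a ratio of coordinates, while sums, products and sums of squares pick up factors of 6 or 36.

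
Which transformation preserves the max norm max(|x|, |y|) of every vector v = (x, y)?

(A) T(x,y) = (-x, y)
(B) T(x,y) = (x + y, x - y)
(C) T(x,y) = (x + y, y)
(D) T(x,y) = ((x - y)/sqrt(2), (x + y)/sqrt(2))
A

A transformation preserves a norm if ||T(v)|| = ||v|| for every v; a single vector where the norm changes rules an option out.

(A) T(x,y) = (-x, y): preserves the norm -- it only permutes the coordinates and/or flips signs, which leaves max(|x|, |y|) unchanged.
(B) T(x,y) = (x + y, x - y): v = (1, 1) has norm max(|1|, |1|) = 1, but T(v) = (2, 0) has norm 2 -- not preserved.
(C) T(x,y) = (x + y, y): v = (1, 1) has norm max(|1|, |1|) = 1, but T(v) = (2, 1) has norm 2 -- not preserved.
(D) T(x,y) = ((x - y)/sqrt(2), (x + y)/sqrt(2)): v = (1, 0) has norm max(|1|, |0|) = 1, but T(v) = (sqrt(2)/2, sqrt(2)/2) has norm sqrt(2)/2 -- not preserved.

Therefore the answer is (A).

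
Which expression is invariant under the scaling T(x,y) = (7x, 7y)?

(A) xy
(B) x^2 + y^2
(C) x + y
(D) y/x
D

Under the uniform scaling T(x,y) = (7x, 7y):
Substitute the transformed coordinates into each option and compare with the original:
(A) xy  ->  (7x)(7y) = 49xy   [differs from xy: not invariant]
(B) x^2 + y^2  ->  (7x)^2 + (7y)^2 = 49x^2 + 49y^2   [differs from x^2 + y^2: not invariant]
(C) x + y  ->  (7x) + (7y) = 7x + 7y   [differs from x + y: not invariant]
(D) y/x  ->  (7y)/(7x) = y/x   [equals y/x: invariant]

Only option (D), y/x, is unchanged by the transformation.
The common factor 7 cancels in a ratio of coordinates, while sums, products and sums of squares pick up factors of 7 or 49.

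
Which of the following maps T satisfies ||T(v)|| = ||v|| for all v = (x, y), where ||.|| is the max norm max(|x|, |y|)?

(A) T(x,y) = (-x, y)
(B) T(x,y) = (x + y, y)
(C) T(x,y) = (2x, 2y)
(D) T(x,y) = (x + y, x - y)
A

A transformation preserves a norm if ||T(v)|| = ||v|| for every v; a single vector where the norm changes rules an option out.

(A) T(x,y) = (-x, y): preserves the norm -- it only permutes the coordinates and/or flips signs, which leaves max(|x|, |y|) unchanged.
(B) T(x,y) = (x + y, y): v = (1, 1) has norm max(|1|, |1|) = 1, but T(v) = (2, 1) has norm 2 -- not preserved.
(C) T(x,y) = (2x, 2y): v = (1, 0) has norm max(|1|, |0|) = 1, but T(v) = (2, 0) has norm 2 -- not preserved.
(D) T(x,y) = (x + y, x - y): v = (1, 1) has norm max(|1|, |1|) = 1, but T(v) = (2, 0) has norm 2 -- not preserved.

Therefore the answer is (A).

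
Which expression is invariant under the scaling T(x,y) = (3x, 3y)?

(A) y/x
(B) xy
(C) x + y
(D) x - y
A

Under the uniform scaling T(x,y) = (3x, 3y):
Substitute the transformed coordinates into each option and compare with the original:
(A) y/x  ->  (3y)/(3x) = y/x   [equals y/x: invariant]
(B) xy  ->  (3x)(3y) = 9xy   [differs from xy: not invariant]
(C) x + y  ->  (3x) + (3y) = 3x + 3y   [differs from x + y: not invariant]
(D) x - y  ->  (3x) - (3y) = 3x - 3y   [differs from x - y: not invariant]

Only option (A), y/x, is unchanged by the transformation.
The common factor 3 cancels in a ratio of coordinates, while sums, products and sums of squares pick up factors of 3 or 9.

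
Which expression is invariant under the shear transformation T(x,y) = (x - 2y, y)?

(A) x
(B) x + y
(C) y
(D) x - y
C

Under the shear T(x,y) = (x - 2y, y):
Substitute the transformed coordinates into each option and compare with the original:
(A) x  ->  (x - 2y) = x - 2y   [differs from x: not invariant]
(B) x + y  ->  (x - 2y) + (y) = x - y   [differs from x + y: not invariant]
(C) y  ->  (y) = y   [equals y: invariant]
(D) x - y  ->  (x - 2y) - (y) = x - 3y   [differs from x - y: not invariant]

Only option (C), y, is unchanged by the transformation.
A horizontal shear moves points parallel to the x-axis, so the y-coordinate (and any function of y alone) is unchanged.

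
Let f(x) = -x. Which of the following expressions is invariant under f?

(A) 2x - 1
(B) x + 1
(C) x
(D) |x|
D

For f(x) = -x:
Applying f replaces x by -x. Since |-x| = |x|, the absolute value is unchanged by f, whereas x -> -x, 2x - 1 -> -2x - 1 and x + 1 -> -x + 1 all change.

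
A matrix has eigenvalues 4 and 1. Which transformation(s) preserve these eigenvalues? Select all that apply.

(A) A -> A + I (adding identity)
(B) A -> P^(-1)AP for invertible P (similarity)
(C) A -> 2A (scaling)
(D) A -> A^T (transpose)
B and D

Eigenvalues are preserved by:
1. Similarity transformations: A -> P^(-1)AP (same characteristic polynomial)
2. Transpose: A^T has the same eigenvalues as A

Eigenvalues are NOT preserved by:
- Adding identity: eigenvalues become 4+1, 1+1
- Scaling: eigenvalues become 8, 2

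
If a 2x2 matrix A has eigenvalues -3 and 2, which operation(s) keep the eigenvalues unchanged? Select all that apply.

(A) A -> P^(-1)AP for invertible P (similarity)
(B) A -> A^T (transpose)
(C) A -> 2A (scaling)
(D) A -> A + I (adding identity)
A and B

Eigenvalues are preserved by:
1. Similarity transformations: A -> P^(-1)AP (same characteristic polynomial)
2. Transpose: A^T has the same eigenvalues as A

Eigenvalues are NOT preserved by:
- Adding identity: eigenvalues become -3+1, 2+1
- Scaling: eigenvalues become -6, 4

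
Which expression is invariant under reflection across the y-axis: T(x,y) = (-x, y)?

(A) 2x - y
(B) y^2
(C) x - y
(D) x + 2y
B

The map is reflection across the y-axis: T(x,y) = (-x, y).
Substitute the transformed coordinates into each option and compare with the original:
(A) 2x - y  ->  2(-x) - (y) = -2x - y   [differs from 2x - y: not invariant]
(B) y^2  ->  (y)^2 = y^2   [equals y^2: invariant]
(C) x - y  ->  (-x) - (y) = -x - y   [differs from x - y: not invariant]
(D) x + 2y  ->  (-x) + 2(y) = -x + 2y   [differs from x + 2y: not invariant]

Only option (B), y^2, is unchanged by the transformation.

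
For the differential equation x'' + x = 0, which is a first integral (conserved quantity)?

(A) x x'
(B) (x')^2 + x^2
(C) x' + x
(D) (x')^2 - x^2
B

A first integral I satisfies dI/dt = 0 along every solution. Differentiate each option and use the equation of motion:
(A) d/dt[x x'] = (x')^2 + x x'' = (x')^2 - x^2, not identically 0
(B) d/dt[(x')^2 + x^2] = 2x'x'' + 2x x' = 2x'(-x) + 2x x' = 0
(C) d/dt[x' + x] = x'' + x' = -x + x', not identically 0
(D) d/dt[(x')^2 - x^2] = 2x'x'' - 2x x' = -4x x', not identically 0

Only (B) has zero time-derivative. So the energy-like quantity (x')^2 + x^2 is the first integral.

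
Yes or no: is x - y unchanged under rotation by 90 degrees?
No

Applying rotation by 90 degrees: x' = x*cos(90 degrees) - y*sin(90 degrees) = -y, y' = x*sin(90 degrees) + y*cos(90 degrees) = x

Substituting into x - y:
(-y) - (x)
= -x - y

This differs from the original expression x - y, so it is NOT invariant.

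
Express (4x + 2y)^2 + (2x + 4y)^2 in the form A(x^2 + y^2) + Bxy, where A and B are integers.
20(x^2 + y^2) + 32xy

Expanding: (4x + 2y)^2 = 16x^2 + 16xy + 4y^2
(2x + 4y)^2 = 4x^2 + 16xy + 16y^2
Sum = (16+4)(x^2+y^2) + 32xy = 20(x^2 + y^2) + 32xy
This is symmetric in x and y.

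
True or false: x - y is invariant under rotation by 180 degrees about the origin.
False

Applying rotation by 180 degrees: x' = x*cos(180 degrees) - y*sin(180 degrees) = -x, y' = x*sin(180 degrees) + y*cos(180 degrees) = -y

Substituting into x - y:
(-x) - (-y)
= -x + y

This differs from the original expression x - y, so it is NOT invariant.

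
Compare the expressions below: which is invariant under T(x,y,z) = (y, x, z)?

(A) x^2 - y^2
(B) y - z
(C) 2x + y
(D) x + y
D

Apply T(x,y,z) = (y, x, z) to each option, i.e. replace (x, y, z) by the transformed coordinates.
Substitute the transformed coordinates into each option and compare with the original:
(A) x^2 - y^2  ->  (y)^2 - (x)^2 = -x^2 + y^2   [differs from x^2 - y^2: not invariant]
(B) y - z  ->  (x) - (z) = x - z   [differs from y - z: not invariant]
(C) 2x + y  ->  2(y) + (x) = x + 2y   [differs from 2x + y: not invariant]
(D) x + y  ->  (y) + (x) = x + y   [equals x + y: invariant]

Only option (D), x + y, is unchanged by the transformation.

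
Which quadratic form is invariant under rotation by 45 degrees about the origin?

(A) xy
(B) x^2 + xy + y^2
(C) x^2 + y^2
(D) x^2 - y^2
C

Rotation by 45 degrees sends (x, y) to (sqrt(2)x/2 - sqrt(2)y/2, sqrt(2)x/2 + sqrt(2)y/2).
Substitute the transformed coordinates into each option and compare with the original:
(A) xy  ->  (sqrt(2)x/2 - sqrt(2)y/2)(sqrt(2)x/2 + sqrt(2)y/2) = x^2/2 - y^2/2   [differs from xy: not invariant]
(B) x^2 + xy + y^2  ->  (sqrt(2)x/2 - sqrt(2)y/2)^2 + (sqrt(2)x/2 - sqrt(2)y/2)(sqrt(2)x/2 + sqrt(2)y/2) + (sqrt(2)x/2 + sqrt(2)y/2)^2 = 3x^2/2 + y^2/2   [differs from x^2 + xy + y^2: not invariant]
(C) x^2 + y^2  ->  (sqrt(2)x/2 - sqrt(2)y/2)^2 + (sqrt(2)x/2 + sqrt(2)y/2)^2 = x^2 + y^2   [equals x^2 + y^2: invariant]
(D) x^2 - y^2  ->  (sqrt(2)x/2 - sqrt(2)y/2)^2 - (sqrt(2)x/2 + sqrt(2)y/2)^2 = -2xy   [differs from x^2 - y^2: not invariant]

Only option (C), x^2 + y^2, is unchanged by the transformation.
x^2 + y^2 is the squared distance from the origin, which rotations preserve.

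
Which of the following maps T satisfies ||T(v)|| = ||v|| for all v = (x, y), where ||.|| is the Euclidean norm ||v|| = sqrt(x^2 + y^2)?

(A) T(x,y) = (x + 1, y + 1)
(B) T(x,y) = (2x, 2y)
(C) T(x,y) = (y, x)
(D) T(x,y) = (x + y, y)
C

A transformation preserves a norm if ||T(v)|| = ||v|| for every v; a single vector where the norm changes rules an option out.

(A) T(x,y) = (x + 1, y + 1): v = (1, 0) has norm sqrt((1)^2 + (0)^2) = 1, but T(v) = (2, 1) has norm sqrt(5) -- not preserved.
(B) T(x,y) = (2x, 2y): v = (1, 0) has norm sqrt((1)^2 + (0)^2) = 1, but T(v) = (2, 0) has norm 2 -- not preserved.
(C) T(x,y) = (y, x): preserves the norm -- it is an orthogonal map (a rotation/reflection), and (y)^2 + (x)^2 simplifies to x^2 + y^2.
(D) T(x,y) = (x + y, y): v = (0, 1) has norm sqrt((0)^2 + (1)^2) = 1, but T(v) = (1, 1) has norm sqrt(2) -- not preserved.

Therefore the answer is (C).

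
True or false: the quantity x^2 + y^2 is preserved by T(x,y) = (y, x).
True

Substitute T(x,y) = (y, x) into the expression and compare with the original.

Original: x^2 + y^2
After applying T: (y)^2 + (x)^2 = x^2 + y^2

This is identical to the original x^2 + y^2, so the expression is invariant.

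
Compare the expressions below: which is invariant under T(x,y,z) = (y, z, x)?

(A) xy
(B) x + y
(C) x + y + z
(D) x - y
C

Apply T(x,y,z) = (y, z, x) to each option, i.e. replace (x, y, z) by the transformed coordinates.
Substitute the transformed coordinates into each option and compare with the original:
(A) xy  ->  (y)(z) = yz   [differs from xy: not invariant]
(B) x + y  ->  (y) + (z) = y + z   [differs from x + y: not invariant]
(C) x + y + z  ->  (y) + (z) + (x) = x + y + z   [equals x + y + z: invariant]
(D) x - y  ->  (y) - (z) = y - z   [differs from x - y: not invariant]

Only option (C), x + y + z, is unchanged by the transformation.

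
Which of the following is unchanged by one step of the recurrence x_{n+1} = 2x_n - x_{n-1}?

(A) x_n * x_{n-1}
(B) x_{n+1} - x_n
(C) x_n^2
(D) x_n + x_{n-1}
B

For the recurrence x_{n+1} = 2x_n - x_{n-1}:

If x_{n+1} = 2x_n - x_{n-1}, then:
x_{n+1} - x_n = x_n - x_{n-1}
The first difference is constant throughout the sequence.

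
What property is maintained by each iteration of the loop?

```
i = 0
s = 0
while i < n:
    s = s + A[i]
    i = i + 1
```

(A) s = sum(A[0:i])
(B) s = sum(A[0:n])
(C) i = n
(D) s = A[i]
A

A loop invariant must hold before the first iteration and be re-established by every execution of the body.

(A) s = sum(A[0:i]): Initially i = 0 and s = 0 = sum of the empty slice A[0:0]. If s = sum(A[0:i]) holds at the top of an iteration, the body sets s to sum(A[0:i]) + A[i] = sum(A[0:i+1]) and then i to i+1, so s = sum(A[0:i]) holds again. At exit i = n, giving s = sum(A[0:n]).

The other options fail:
(B) s = sum(A[0:n]): false before the loop (s = 0, not the full sum) -- it only becomes true at exit.
(C) i = n: false initially (i = 0); it is the exit condition, not an invariant.
(D) s = A[i]: after the first iteration s = A[0] but i = 1, so s = A[i] compares s with the wrong element (and fails in general).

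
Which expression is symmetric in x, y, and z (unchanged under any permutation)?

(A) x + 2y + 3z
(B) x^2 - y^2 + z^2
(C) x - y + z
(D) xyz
D

A symmetric expression is unchanged when the variables are permuted; here the transformation to test is the swap (x, y) -> (y, x).
A symmetric expression must survive every permutation; the single swap x <-> y already eliminates the distractors, and the keyed expression is also unchanged by x <-> z and y <-> z (each variable enters it in exactly the same way).
Substitute the transformed coordinates into each option and compare with the original:
(A) x + 2y + 3z  ->  (y) + 2(x) + 3z = 2x + y + 3z   [differs from x + 2y + 3z: not invariant]
(B) x^2 - y^2 + z^2  ->  (y)^2 - (x)^2 + z^2 = -x^2 + y^2 + z^2   [differs from x^2 - y^2 + z^2: not invariant]
(C) x - y + z  ->  (y) - (x) + z = -x + y + z   [differs from x - y + z: not invariant]
(D) xyz  ->  (y)(x)z = xyz   [equals xyz: invariant]

Only option (D), xyz, is unchanged by the transformation.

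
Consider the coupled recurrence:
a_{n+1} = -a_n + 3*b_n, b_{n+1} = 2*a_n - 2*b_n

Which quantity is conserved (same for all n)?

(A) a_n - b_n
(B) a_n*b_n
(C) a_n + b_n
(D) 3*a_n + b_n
C

Replace a_n by a_{n+1} = -a_n + 3*b_n and b_n by b_{n+1} = 2*a_n - 2*b_n in each option and simplify:
(A) a_n - b_n  ->  (-a_n + 3*b_n) - (2*a_n - 2*b_n) = -3*a_n + 5*b_n   [not conserved]
(B) a_n*b_n  ->  (-a_n + 3*b_n)*(2*a_n - 2*b_n) = -2*a_n^2 + 8*a_n*b_n - 6*b_n^2   [not conserved]
(C) a_n + b_n  ->  (-a_n + 3*b_n) + (2*a_n - 2*b_n) = a_n + b_n   [conserved]
(D) 3*a_n + b_n  ->  3*(-a_n + 3*b_n) + (2*a_n - 2*b_n) = -a_n + 7*b_n   [not conserved]

Only (C) a_n + b_n returns to itself after one step, so it is the conserved quantity.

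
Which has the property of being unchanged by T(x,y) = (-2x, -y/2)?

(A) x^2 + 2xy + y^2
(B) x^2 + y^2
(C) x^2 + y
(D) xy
D

An expression E(x,y) is invariant under T if E(T(x,y)) = E(x,y). Here T(x,y) = (-2x, -y/2).
Substitute the transformed coordinates into each option and compare with the original:
(A) x^2 + 2xy + y^2  ->  (-2x)^2 + 2(-2x)(-y/2) + (-y/2)^2 = 4x^2 + 2xy + y^2/4   [differs from x^2 + 2xy + y^2: not invariant]
(B) x^2 + y^2  ->  (-2x)^2 + (-y/2)^2 = 4x^2 + y^2/4   [differs from x^2 + y^2: not invariant]
(C) x^2 + y  ->  (-2x)^2 + (-y/2) = 4x^2 - y/2   [differs from x^2 + y: not invariant]
(D) xy  ->  (-2x)(-y/2) = xy   [equals xy: invariant]

Only option (D), xy, is unchanged by the transformation.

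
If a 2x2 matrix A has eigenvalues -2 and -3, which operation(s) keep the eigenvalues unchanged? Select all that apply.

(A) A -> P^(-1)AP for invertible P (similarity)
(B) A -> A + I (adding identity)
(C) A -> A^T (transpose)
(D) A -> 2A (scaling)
A and C

Eigenvalues are preserved by:
1. Similarity transformations: A -> P^(-1)AP (same characteristic polynomial)
2. Transpose: A^T has the same eigenvalues as A

Eigenvalues are NOT preserved by:
- Adding identity: eigenvalues become -2+1, -3+1
- Scaling: eigenvalues become -4, -6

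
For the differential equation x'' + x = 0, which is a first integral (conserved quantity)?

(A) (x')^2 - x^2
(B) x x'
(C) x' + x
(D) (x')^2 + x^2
D

A first integral I satisfies dI/dt = 0 along every solution. Differentiate each option and use the equation of motion:
(A) d/dt[(x')^2 - x^2] = 2x'x'' - 2x x' = -4x x', not identically 0
(B) d/dt[x x'] = (x')^2 + x x'' = (x')^2 - x^2, not identically 0
(C) d/dt[x' + x] = x'' + x' = -x + x', not identically 0
(D) d/dt[(x')^2 + x^2] = 2x'x'' + 2x x' = 2x'(-x) + 2x x' = 0

Only (D) has zero time-derivative. So the energy-like quantity (x')^2 + x^2 is the first integral.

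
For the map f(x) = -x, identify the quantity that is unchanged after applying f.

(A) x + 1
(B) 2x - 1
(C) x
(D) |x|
D

For f(x) = -x:
Applying f replaces x by -x. Since |-x| = |x|, the absolute value is unchanged by f, whereas x -> -x, 2x - 1 -> -2x - 1 and x + 1 -> -x + 1 all change.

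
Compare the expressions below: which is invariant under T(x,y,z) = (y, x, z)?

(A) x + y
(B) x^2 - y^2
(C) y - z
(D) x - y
A

Apply T(x,y,z) = (y, x, z) to each option, i.e. replace (x, y, z) by the transformed coordinates.
Substitute the transformed coordinates into each option and compare with the original:
(A) x + y  ->  (y) + (x) = x + y   [equals x + y: invariant]
(B) x^2 - y^2  ->  (y)^2 - (x)^2 = -x^2 + y^2   [differs from x^2 - y^2: not invariant]
(C) y - z  ->  (x) - (z) = x - z   [differs from y - z: not invariant]
(D) x - y  ->  (y) - (x) = -x + y   [differs from x - y: not invariant]

Only option (A), x + y, is unchanged by the transformation.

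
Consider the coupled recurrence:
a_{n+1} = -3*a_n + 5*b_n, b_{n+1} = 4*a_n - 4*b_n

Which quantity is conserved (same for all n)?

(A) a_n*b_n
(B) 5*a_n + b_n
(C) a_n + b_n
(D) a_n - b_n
C

Replace a_n by a_{n+1} = -3*a_n + 5*b_n and b_n by b_{n+1} = 4*a_n - 4*b_n in each option and simplify:
(A) a_n*b_n  ->  (-3*a_n + 5*b_n)*(4*a_n - 4*b_n) = -12*a_n^2 + 32*a_n*b_n - 20*b_n^2   [not conserved]
(B) 5*a_n + b_n  ->  5*(-3*a_n + 5*b_n) + (4*a_n - 4*b_n) = -11*a_n + 21*b_n   [not conserved]
(C) a_n + b_n  ->  (-3*a_n + 5*b_n) + (4*a_n - 4*b_n) = a_n + b_n   [conserved]
(D) a_n - b_n  ->  (-3*a_n + 5*b_n) - (4*a_n - 4*b_n) = -7*a_n + 9*b_n   [not conserved]

Only (C) a_n + b_n returns to itself after one step, so it is the conserved quantity.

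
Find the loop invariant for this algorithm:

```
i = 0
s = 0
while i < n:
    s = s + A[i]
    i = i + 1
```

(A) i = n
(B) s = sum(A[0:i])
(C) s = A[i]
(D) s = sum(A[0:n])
B

A loop invariant must hold before the first iteration and be re-established by every execution of the body.

(B) s = sum(A[0:i]): Initially i = 0 and s = 0 = sum of the empty slice A[0:0]. If s = sum(A[0:i]) holds at the top of an iteration, the body sets s to sum(A[0:i]) + A[i] = sum(A[0:i+1]) and then i to i+1, so s = sum(A[0:i]) holds again. At exit i = n, giving s = sum(A[0:n]).

The other options fail:
(A) i = n: false initially (i = 0); it is the exit condition, not an invariant.
(C) s = A[i]: after the first iteration s = A[0] but i = 1, so s = A[i] compares s with the wrong element (and fails in general).
(D) s = sum(A[0:n]): false before the loop (s = 0, not the full sum) -- it only becomes true at exit.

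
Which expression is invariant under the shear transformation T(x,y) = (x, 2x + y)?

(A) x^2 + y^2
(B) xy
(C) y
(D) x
D

Under the shear T(x,y) = (x, 2x + y):
Substitute the transformed coordinates into each option and compare with the original:
(A) x^2 + y^2  ->  (x)^2 + (2x + y)^2 = 5x^2 + 4xy + y^2   [differs from x^2 + y^2: not invariant]
(B) xy  ->  (x)(2x + y) = 2x^2 + xy   [differs from xy: not invariant]
(C) y  ->  (2x + y) = 2x + y   [differs from y: not invariant]
(D) x  ->  (x) = x   [equals x: invariant]

Only option (D), x, is unchanged by the transformation.
A vertical shear moves points parallel to the y-axis, so the x-coordinate (and any function of x alone) is unchanged.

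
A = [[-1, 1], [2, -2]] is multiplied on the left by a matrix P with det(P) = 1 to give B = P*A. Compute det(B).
0

By the multiplicative property of determinants, det(B) = det(P*A) = det(P) * det(A) = det(A),
so the determinant is invariant under multiplication by any determinant-1 matrix; we just need det(A).

det(A) = (-1)(-2) - (1)(2) = 2 - 2 = 0

Therefore det(B) = 1 * 0 = 0.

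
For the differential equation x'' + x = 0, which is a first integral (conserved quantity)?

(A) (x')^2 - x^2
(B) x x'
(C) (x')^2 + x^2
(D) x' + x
C

A first integral I satisfies dI/dt = 0 along every solution. Differentiate each option and use the equation of motion:
(A) d/dt[(x')^2 - x^2] = 2x'x'' - 2x x' = -4x x', not identically 0
(B) d/dt[x x'] = (x')^2 + x x'' = (x')^2 - x^2, not identically 0
(C) d/dt[(x')^2 + x^2] = 2x'x'' + 2x x' = 2x'(-x) + 2x x' = 0
(D) d/dt[x' + x] = x'' + x' = -x + x', not identically 0

Only (C) has zero time-derivative. So the energy-like quantity (x')^2 + x^2 is the first integral.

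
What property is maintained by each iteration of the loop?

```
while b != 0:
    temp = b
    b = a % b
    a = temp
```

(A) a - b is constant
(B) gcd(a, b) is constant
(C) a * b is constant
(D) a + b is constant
B

A loop invariant must hold before the first iteration and be re-established by every execution of the body.

(B) gcd(a, b) is constant: One iteration replaces (a, b) by (b, a mod b). Since a mod b = a - q*b for an integer q, any common divisor of a and b divides b and a mod b, and conversely; hence gcd(b, a mod b) = gcd(a, b). For instance (26, 12) -> (12, 2) keeps gcd = 2. At exit b = 0 and a = gcd of the original inputs.

The other options fail:
(A) a - b is constant: e.g. (a, b) = (26, 12) -> (12, 2): the difference goes from 14 to 10.
(C) a * b is constant: e.g. (a, b) = (26, 12) -> (12, 2): the product goes from 312 to 24.
(D) a + b is constant: e.g. (a, b) = (26, 12) -> (12, 2): the sum goes from 38 to 14.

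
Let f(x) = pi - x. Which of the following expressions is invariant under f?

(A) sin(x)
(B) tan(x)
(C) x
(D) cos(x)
A

For f(x) = pi - x:
sin(pi - x) = sin(x), so sine is invariant under this transformation.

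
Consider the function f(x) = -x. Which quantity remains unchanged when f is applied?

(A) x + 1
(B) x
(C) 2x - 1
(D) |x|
D

For f(x) = -x:
Applying f replaces x by -x. Since |-x| = |x|, the absolute value is unchanged by f, whereas x -> -x, 2x - 1 -> -2x - 1 and x + 1 -> -x + 1 all change.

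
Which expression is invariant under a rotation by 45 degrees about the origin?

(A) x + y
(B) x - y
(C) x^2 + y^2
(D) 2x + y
C

A rotation by 45 degrees sends (x, y) to (sqrt(2)x/2 - sqrt(2)y/2, sqrt(2)x/2 + sqrt(2)y/2).
Substitute the transformed coordinates into each option and compare with the original:
(A) x + y  ->  (sqrt(2)x/2 - sqrt(2)y/2) + (sqrt(2)x/2 + sqrt(2)y/2) = sqrt(2)x   [differs from x + y: not invariant]
(B) x - y  ->  (sqrt(2)x/2 - sqrt(2)y/2) - (sqrt(2)x/2 + sqrt(2)y/2) = -sqrt(2)y   [differs from x - y: not invariant]
(C) x^2 + y^2  ->  (sqrt(2)x/2 - sqrt(2)y/2)^2 + (sqrt(2)x/2 + sqrt(2)y/2)^2 = x^2 + y^2   [equals x^2 + y^2: invariant]
(D) 2x + y  ->  2(sqrt(2)x/2 - sqrt(2)y/2) + (sqrt(2)x/2 + sqrt(2)y/2) = 3sqrt(2)x/2 - sqrt(2)y/2   [differs from 2x + y: not invariant]

Only option (C), x^2 + y^2, is unchanged by the transformation.
Geometrically, x^2 + y^2 is the squared distance from the origin, which every rotation about the origin preserves.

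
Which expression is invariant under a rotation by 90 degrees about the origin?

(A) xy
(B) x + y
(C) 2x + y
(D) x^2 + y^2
D

A rotation by 90 degrees sends (x, y) to (-y, x).
Substitute the transformed coordinates into each option and compare with the original:
(A) xy  ->  (-y)(x) = -xy   [differs from xy: not invariant]
(B) x + y  ->  (-y) + (x) = x - y   [differs from x + y: not invariant]
(C) 2x + y  ->  2(-y) + (x) = x - 2y   [differs from 2x + y: not invariant]
(D) x^2 + y^2  ->  (-y)^2 + (x)^2 = x^2 + y^2   [equals x^2 + y^2: invariant]

Only option (D), x^2 + y^2, is unchanged by the transformation.
Geometrically, x^2 + y^2 is the squared distance from the origin, which every rotation about the origin preserves.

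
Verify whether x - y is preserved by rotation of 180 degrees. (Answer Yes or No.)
No

Applying rotation by 180 degrees: x' = x*cos(180 degrees) - y*sin(180 degrees) = -x, y' = x*sin(180 degrees) + y*cos(180 degrees) = -y

Substituting into x - y:
(-x) - (-y)
= -x + y

This differs from the original expression x - y, so it is NOT invariant.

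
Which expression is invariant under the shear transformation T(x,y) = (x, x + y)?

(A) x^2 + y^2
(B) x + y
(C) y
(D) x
D

Under the shear T(x,y) = (x, x + y):
Substitute the transformed coordinates into each option and compare with the original:
(A) x^2 + y^2  ->  (x)^2 + (x + y)^2 = 2x^2 + 2xy + y^2   [differs from x^2 + y^2: not invariant]
(B) x + y  ->  (x) + (x + y) = 2x + y   [differs from x + y: not invariant]
(C) y  ->  (x + y) = x + y   [differs from y: not invariant]
(D) x  ->  (x) = x   [equals x: invariant]

Only option (D), x, is unchanged by the transformation.
A vertical shear moves points parallel to the y-axis, so the x-coordinate (and any function of x alone) is unchanged.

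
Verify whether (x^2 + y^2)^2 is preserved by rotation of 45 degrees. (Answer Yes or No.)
Yes

Applying rotation by 45 degrees: x' = x*cos(45 degrees) - y*sin(45 degrees) = sqrt(2)x/2 - sqrt(2)y/2, y' = x*sin(45 degrees) + y*cos(45 degrees) = sqrt(2)x/2 + sqrt(2)y/2

Substituting into (x^2 + y^2)^2:
((sqrt(2)x/2 - sqrt(2)y/2)^2 + (sqrt(2)x/2 + sqrt(2)y/2)^2)^2
= x^4 + 2x^2y^2 + y^4 = (x^2 + y^2)^2

This equals the original expression (x^2 + y^2)^2, so it IS invariant.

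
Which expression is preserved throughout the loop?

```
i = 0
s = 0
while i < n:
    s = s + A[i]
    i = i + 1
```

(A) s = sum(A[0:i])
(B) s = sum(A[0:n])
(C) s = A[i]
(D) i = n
A

A loop invariant must hold before the first iteration and be re-established by every execution of the body.

(A) s = sum(A[0:i]): Initially i = 0 and s = 0 = sum of the empty slice A[0:0]. If s = sum(A[0:i]) holds at the top of an iteration, the body sets s to sum(A[0:i]) + A[i] = sum(A[0:i+1]) and then i to i+1, so s = sum(A[0:i]) holds again. At exit i = n, giving s = sum(A[0:n]).

The other options fail:
(B) s = sum(A[0:n]): false before the loop (s = 0, not the full sum) -- it only becomes true at exit.
(C) s = A[i]: after the first iteration s = A[0] but i = 1, so s = A[i] compares s with the wrong element (and fails in general).
(D) i = n: false initially (i = 0); it is the exit condition, not an invariant.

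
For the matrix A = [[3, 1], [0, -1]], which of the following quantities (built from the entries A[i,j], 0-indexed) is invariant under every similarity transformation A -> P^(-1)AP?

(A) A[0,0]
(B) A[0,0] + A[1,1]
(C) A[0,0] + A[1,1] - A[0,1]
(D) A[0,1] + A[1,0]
B

A[0,0] + A[1,1] is the trace of A. By the cyclic property of the trace, tr(P^(-1)AP) = tr(APP^(-1)) = tr(A), so it is the same for every matrix similar to A.

The other combinations are not similarity invariants. For example, take P = [[2, 1], [1, 1]] (det P = 1), so P^(-1) = [[1, -1], [-1, 2]] and
B = P^(-1)AP = [[8, 5], [-9, -6]].
Evaluating each option on A and on B:
(A) A[0,0]: 3 for A, 8 for B -> changes
(B) A[0,0] + A[1,1]: 2 for A, 2 for B -> unchanged
(C) A[0,0] + A[1,1] - A[0,1]: 1 for A, -3 for B -> changes
(D) A[0,1] + A[1,0]: 1 for A, -4 for B -> changes

Only (B) A[0,0] + A[1,1] = 2 survives (and it does so for every P, not just this one), so it is the invariant.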